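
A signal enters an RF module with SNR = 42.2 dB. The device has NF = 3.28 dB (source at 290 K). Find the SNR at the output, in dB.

By definition F = SNR_in/SNR_out, so in dB: SNR_out = SNR_in − NF
SNR_out = 42.2 − 3.28 = 38.92 dB

38.92 dB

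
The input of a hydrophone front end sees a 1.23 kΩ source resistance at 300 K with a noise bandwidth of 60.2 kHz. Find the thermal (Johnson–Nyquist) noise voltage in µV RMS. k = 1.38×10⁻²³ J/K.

V_n = √(4kTRB)
4kTRB = 4 × 1.38×10⁻²³ × 300 × 1.23×10³ × 6.02×10⁴ = 1.23×10⁻¹² V²
V_n = √(1.23×10⁻¹²) = 1.11×10⁻⁶ V = 1.11 µV

1.11 µV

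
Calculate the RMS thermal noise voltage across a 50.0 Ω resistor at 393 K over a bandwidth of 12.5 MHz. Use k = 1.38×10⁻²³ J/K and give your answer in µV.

V_n = √(4kTRB)
4kTRB = 4 × 1.38×10⁻²³ × 393 × 5.00×10¹ × 1.25×10⁷ = 1.36×10⁻¹¹ V²
V_n = √(1.36×10⁻¹¹) = 3.68×10⁻⁶ V = 3.68 µV

3.68 µV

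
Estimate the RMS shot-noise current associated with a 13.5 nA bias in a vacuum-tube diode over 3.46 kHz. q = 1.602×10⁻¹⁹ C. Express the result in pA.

3.87 pA

I_n = √(2qI·B)
2qI·B = 2 × 1.602×10⁻¹⁹ × 1.35×10⁻⁸ × 3.46×10³ = 1.50×10⁻²³ A²
I_n = √(1.50×10⁻²³) = 3.87×10⁻¹² A = 3.87 pA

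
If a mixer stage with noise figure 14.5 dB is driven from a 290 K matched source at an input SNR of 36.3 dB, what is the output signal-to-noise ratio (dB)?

By definition F = SNR_in/SNR_out, so in dB: SNR_out = SNR_in − NF
SNR_out = 36.3 − 14.5 = 21.8 dB

21.8 dB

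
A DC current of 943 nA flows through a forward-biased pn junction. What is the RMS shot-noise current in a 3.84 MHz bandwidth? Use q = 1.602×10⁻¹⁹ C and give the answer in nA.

I_n = √(2qI·B)
2qI·B = 2 × 1.602×10⁻¹⁹ × 9.43×10⁻⁷ × 3.84×10⁶ = 1.16×10⁻¹⁸ A²
I_n = √(1.16×10⁻¹⁸) = 1.08×10⁻⁹ A = 1.08 nA

1.08 nA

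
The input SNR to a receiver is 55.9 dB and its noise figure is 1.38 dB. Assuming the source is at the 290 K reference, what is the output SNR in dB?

54.52 dB

By definition F = SNR_in/SNR_out, so in dB: SNR_out = SNR_in − NF
SNR_out = 55.9 − 1.38 = 54.52 dB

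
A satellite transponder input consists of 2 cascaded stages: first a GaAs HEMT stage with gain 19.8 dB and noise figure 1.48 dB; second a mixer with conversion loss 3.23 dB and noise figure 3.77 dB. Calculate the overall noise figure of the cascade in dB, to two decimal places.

Convert to linear (a loss of L dB is a gain of −L dB): F_i = 10^(NF_i/10), G_i = 10^(G_i,dB/10)
  Stage 1: F_1 = 10^(1.48/10) = 1.406, G_1 = 10^(19.8/10) = 95.50
  Stage 2: F_2 = 10^(3.77/10) = 2.382, G_2 = 10^(−3.23/10) = 0.4753
Friis cascade:
  F = 1.406 + (2.382 − 1)/95.50 = 1.421
NF = 10 log₁₀(1.421) = 1.52 dB

1.52 dB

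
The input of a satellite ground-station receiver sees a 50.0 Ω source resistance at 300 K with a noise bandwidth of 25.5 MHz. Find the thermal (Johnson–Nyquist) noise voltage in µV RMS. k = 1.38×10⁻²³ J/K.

4.59 µV

V_n = √(4kTRB)
4kTRB = 4 × 1.38×10⁻²³ × 300 × 5.00×10¹ × 2.55×10⁷ = 2.11×10⁻¹¹ V²
V_n = √(2.11×10⁻¹¹) = 4.59×10⁻⁶ V = 4.59 µV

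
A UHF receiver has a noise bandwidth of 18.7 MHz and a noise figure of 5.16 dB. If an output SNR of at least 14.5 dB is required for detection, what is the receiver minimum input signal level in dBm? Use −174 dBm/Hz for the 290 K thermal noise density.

Sensitivity = −174 + 10 log₁₀(B) + NF + SNR_min
= −174 + 72.72 + 5.16 + 14.5
= −81.62 dBm → −81.6 dBm

−81.6 dBm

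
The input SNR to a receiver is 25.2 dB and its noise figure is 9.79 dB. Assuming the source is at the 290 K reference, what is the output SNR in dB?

By definition F = SNR_in/SNR_out, so in dB: SNR_out = SNR_in − NF
SNR_out = 25.2 − 9.79 = 15.41 dB

15.41 dB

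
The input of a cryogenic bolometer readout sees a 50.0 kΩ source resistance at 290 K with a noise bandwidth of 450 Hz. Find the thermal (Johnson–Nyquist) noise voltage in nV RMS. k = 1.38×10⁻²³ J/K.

V_n = √(4kTRB)
4kTRB = 4 × 1.38×10⁻²³ × 290 × 5.00×10⁴ × 4.50×10² = 3.60×10⁻¹³ V²
V_n = √(3.60×10⁻¹³) = 6.00×10⁻⁷ V = 600 nV

600 nV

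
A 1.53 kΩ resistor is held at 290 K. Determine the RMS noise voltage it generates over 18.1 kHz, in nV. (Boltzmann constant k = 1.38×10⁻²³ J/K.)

V_n = √(4kTRB)
4kTRB = 4 × 1.38×10⁻²³ × 290 × 1.53×10³ × 1.81×10⁴ = 4.43×10⁻¹³ V²
V_n = √(4.43×10⁻¹³) = 6.66×10⁻⁷ V = 666 nV

666 nV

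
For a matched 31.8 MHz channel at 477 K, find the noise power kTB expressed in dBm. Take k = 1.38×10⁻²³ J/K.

P_n = kTB = 1.38×10⁻²³ × 477 × 3.18×10⁷ = 2.09×10⁻¹³ W
In dBm: 10 log₁₀(2.09×10⁻¹³ / 10⁻³) = −96.8 dBm

−96.8 dBm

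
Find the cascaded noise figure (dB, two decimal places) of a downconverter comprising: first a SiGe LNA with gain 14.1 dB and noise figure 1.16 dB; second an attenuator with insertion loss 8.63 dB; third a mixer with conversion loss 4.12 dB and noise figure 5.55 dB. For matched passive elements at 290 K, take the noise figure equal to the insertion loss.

3.59 dB

Convert to linear (a loss of L dB is a gain of −L dB): F_i = 10^(NF_i/10), G_i = 10^(G_i,dB/10)
  Stage 1: F_1 = 10^(1.16/10) = 1.306, G_1 = 10^(14.1/10) = 25.70
  Stage 2: F_2 = 10^(8.63/10) = 7.295, G_2 = 10^(−8.63/10) = 0.1371
  Stage 3: F_3 = 10^(5.55/10) = 3.589, G_3 = 10^(−4.12/10) = 0.3873
Friis cascade:
  F = 1.306 + (7.295 − 1)/25.70 + (3.589 − 1)/3.524 = 2.286
NF = 10 log₁₀(2.286) = 3.59 dB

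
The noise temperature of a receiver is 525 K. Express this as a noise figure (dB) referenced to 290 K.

4.49 dB

F = 1 + T_e/T₀ = 1 + 525/290 = 2.81034
NF = 10 log₁₀(2.81034) = 4.49 dB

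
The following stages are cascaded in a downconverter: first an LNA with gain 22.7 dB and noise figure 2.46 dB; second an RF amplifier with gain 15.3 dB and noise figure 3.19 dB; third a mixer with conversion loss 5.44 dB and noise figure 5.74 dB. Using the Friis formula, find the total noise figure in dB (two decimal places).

Convert to linear (a loss of L dB is a gain of −L dB): F_i = 10^(NF_i/10), G_i = 10^(G_i,dB/10)
  Stage 1: F_1 = 10^(2.46/10) = 1.762, G_1 = 10^(22.7/10) = 186.2
  Stage 2: F_2 = 10^(3.19/10) = 2.084, G_2 = 10^(15.3/10) = 33.88
  Stage 3: F_3 = 10^(5.74/10) = 3.750, G_3 = 10^(−5.44/10) = 0.2858
Friis cascade:
  F = 1.762 + (2.084 − 1)/186.2 + (3.750 − 1)/6310 = 1.768
NF = 10 log₁₀(1.768) = 2.48 dB

2.48 dB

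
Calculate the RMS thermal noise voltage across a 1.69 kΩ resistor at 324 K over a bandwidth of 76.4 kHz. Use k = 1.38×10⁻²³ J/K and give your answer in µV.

V_n = √(4kTRB)
4kTRB = 4 × 1.38×10⁻²³ × 324 × 1.69×10³ × 7.64×10⁴ = 2.31×10⁻¹² V²
V_n = √(2.31×10⁻¹²) = 1.52×10⁻⁶ V = 1.52 µV

1.52 µV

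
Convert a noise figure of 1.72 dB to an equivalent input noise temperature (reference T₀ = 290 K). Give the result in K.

F = 10^(1.72/10) = 1.48594
T_e = (F − 1)·T₀ = (1.48594 − 1) × 290 = 141 K

141 K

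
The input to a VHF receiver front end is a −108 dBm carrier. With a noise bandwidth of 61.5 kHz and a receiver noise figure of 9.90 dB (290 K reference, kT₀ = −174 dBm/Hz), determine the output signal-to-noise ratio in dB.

Noise floor: N = −174 + 10 log₁₀(B) + NF
10 log₁₀(6.15×10⁴) = 47.89 dB
N = −174 + 47.89 + 9.90 = −116.21 dBm
SNR = P_sig − N = −108 − (−116.21) = 8.21 dB → 8.2 dB

8.2 dB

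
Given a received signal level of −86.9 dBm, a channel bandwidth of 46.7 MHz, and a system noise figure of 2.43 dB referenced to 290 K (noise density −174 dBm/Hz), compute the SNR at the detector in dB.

Noise floor: N = −174 + 10 log₁₀(B) + NF
10 log₁₀(4.67×10⁷) = 76.69 dB
N = −174 + 76.69 + 2.43 = −94.88 dBm
SNR = P_sig − N = −86.9 − (−94.88) = 7.98 dB → 8.0 dB

8.0 dB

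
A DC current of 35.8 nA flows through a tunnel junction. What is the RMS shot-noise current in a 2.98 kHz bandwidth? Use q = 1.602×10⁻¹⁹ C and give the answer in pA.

5.85 pA

I_n = √(2qI·B)
2qI·B = 2 × 1.602×10⁻¹⁹ × 3.58×10⁻⁸ × 2.98×10³ = 3.42×10⁻²³ A²
I_n = √(3.42×10⁻²³) = 5.85×10⁻¹² A = 5.85 pA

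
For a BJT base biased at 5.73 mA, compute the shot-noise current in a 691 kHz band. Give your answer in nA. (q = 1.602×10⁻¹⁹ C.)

35.6 nA

I_n = √(2qI·B)
2qI·B = 2 × 1.602×10⁻¹⁹ × 5.73×10⁻³ × 6.91×10⁵ = 1.27×10⁻¹⁵ A²
I_n = √(1.27×10⁻¹⁵) = 3.56×10⁻⁸ A = 35.6 nA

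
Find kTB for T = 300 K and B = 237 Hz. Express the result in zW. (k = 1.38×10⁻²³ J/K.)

981 zW

P_n = kTB = 1.38×10⁻²³ × 300 × 2.37×10² = 9.81×10⁻¹⁹ W = 981 zW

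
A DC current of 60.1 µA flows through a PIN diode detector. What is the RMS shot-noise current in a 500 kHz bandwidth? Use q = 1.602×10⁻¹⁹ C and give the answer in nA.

3.10 nA

I_n = √(2qI·B)
2qI·B = 2 × 1.602×10⁻¹⁹ × 6.01×10⁻⁵ × 5.00×10⁵ = 9.63×10⁻¹⁸ A²
I_n = √(9.63×10⁻¹⁸) = 3.10×10⁻⁹ A = 3.10 nA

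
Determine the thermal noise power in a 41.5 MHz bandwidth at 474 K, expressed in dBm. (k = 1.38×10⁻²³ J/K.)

−95.7 dBm

P_n = kTB = 1.38×10⁻²³ × 474 × 4.15×10⁷ = 2.71×10⁻¹³ W
In dBm: 10 log₁₀(2.71×10⁻¹³ / 10⁻³) = −95.7 dBm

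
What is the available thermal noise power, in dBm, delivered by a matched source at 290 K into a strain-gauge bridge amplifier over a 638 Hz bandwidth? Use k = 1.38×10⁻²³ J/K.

P_n = kTB = 1.38×10⁻²³ × 290 × 6.38×10² = 2.55×10⁻¹⁸ W
In dBm: 10 log₁₀(2.55×10⁻¹⁸ / 10⁻³) = −145.9 dBm

−145.9 dBm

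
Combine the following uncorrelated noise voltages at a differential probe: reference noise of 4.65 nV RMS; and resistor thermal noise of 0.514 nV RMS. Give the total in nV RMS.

Uncorrelated sources add in power (mean-square): V_tot = √(ΣV_i²)
V_tot = √[(4.65×10⁻⁹)² + (5.14×10⁻¹⁰)²] = 4.68×10⁻⁹ V = 4.68 nV

4.68 nV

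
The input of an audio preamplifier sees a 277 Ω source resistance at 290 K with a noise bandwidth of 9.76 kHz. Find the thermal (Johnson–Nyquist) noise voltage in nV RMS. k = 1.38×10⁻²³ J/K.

208 nV

V_n = √(4kTRB)
4kTRB = 4 × 1.38×10⁻²³ × 290 × 2.77×10² × 9.76×10³ = 4.33×10⁻¹⁴ V²
V_n = √(4.33×10⁻¹⁴) = 2.08×10⁻⁷ V = 208 nV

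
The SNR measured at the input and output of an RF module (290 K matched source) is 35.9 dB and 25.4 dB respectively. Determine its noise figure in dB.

10.5 dB

NF (dB) = SNR_in(dB) − SNR_out(dB) when the source is at T₀
NF = 35.9 − 25.4 = 10.5 dB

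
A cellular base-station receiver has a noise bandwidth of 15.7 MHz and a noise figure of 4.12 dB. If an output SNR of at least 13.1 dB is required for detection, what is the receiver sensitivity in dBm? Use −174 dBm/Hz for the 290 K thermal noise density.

Sensitivity = −174 + 10 log₁₀(B) + NF + SNR_min
= −174 + 71.96 + 4.12 + 13.1
= −84.82 dBm → −84.8 dBm

−84.8 dBm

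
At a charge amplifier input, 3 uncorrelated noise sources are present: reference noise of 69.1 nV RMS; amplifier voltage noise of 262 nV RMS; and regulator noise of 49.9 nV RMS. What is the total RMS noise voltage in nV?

276 nV

Uncorrelated sources add in power (mean-square): V_tot = √(ΣV_i²)
V_tot = √[(6.91×10⁻⁸)² + (2.62×10⁻⁷)² + (4.99×10⁻⁸)²] = 2.76×10⁻⁷ V = 276 nV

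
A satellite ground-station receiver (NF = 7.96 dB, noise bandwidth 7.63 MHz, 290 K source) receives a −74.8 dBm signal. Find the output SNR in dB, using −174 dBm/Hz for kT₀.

Noise floor: N = −174 + 10 log₁₀(B) + NF
10 log₁₀(7.63×10⁶) = 68.83 dB
N = −174 + 68.83 + 7.96 = −97.21 dBm
SNR = P_sig − N = −74.8 − (−97.21) = 22.41 dB → 22.4 dB

22.4 dB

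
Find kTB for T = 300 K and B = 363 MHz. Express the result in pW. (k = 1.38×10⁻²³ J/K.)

1.50 pW

P_n = kTB = 1.38×10⁻²³ × 300 × 3.63×10⁸ = 1.50×10⁻¹² W = 1.50 pW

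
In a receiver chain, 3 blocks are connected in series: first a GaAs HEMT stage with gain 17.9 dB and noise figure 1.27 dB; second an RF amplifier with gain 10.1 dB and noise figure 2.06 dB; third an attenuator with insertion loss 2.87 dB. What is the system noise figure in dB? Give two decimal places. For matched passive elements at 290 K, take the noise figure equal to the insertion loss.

Convert to linear (a loss of L dB is a gain of −L dB): F_i = 10^(NF_i/10), G_i = 10^(G_i,dB/10)
  Stage 1: F_1 = 10^(1.27/10) = 1.340, G_1 = 10^(17.9/10) = 61.66
  Stage 2: F_2 = 10^(2.06/10) = 1.607, G_2 = 10^(10.1/10) = 10.23
  Stage 3: F_3 = 10^(2.87/10) = 1.936, G_3 = 10^(−2.87/10) = 0.5164
Friis cascade:
  F = 1.340 + (1.607 − 1)/61.66 + (1.936 − 1)/631.0 = 1.351
NF = 10 log₁₀(1.351) = 1.31 dB

1.31 dB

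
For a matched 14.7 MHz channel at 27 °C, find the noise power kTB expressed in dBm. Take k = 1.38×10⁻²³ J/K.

−102.2 dBm

T = 27 °C + 273.15 = 300.15 K
P_n = kTB = 1.38×10⁻²³ × 300.15 × 1.47×10⁷ = 6.09×10⁻¹⁴ W
In dBm: 10 log₁₀(6.09×10⁻¹⁴ / 10⁻³) = −102.2 dBm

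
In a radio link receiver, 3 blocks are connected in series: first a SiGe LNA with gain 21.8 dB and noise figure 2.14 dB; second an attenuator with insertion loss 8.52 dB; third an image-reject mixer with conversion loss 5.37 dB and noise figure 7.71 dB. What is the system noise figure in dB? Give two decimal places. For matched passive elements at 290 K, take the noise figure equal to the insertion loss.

2.80 dB

Convert to linear (a loss of L dB is a gain of −L dB): F_i = 10^(NF_i/10), G_i = 10^(G_i,dB/10)
  Stage 1: F_1 = 10^(2.14/10) = 1.637, G_1 = 10^(21.8/10) = 151.4
  Stage 2: F_2 = 10^(8.52/10) = 7.112, G_2 = 10^(−8.52/10) = 0.1406
  Stage 3: F_3 = 10^(7.71/10) = 5.902, G_3 = 10^(−5.37/10) = 0.2904
Friis cascade:
  F = 1.637 + (7.112 − 1)/151.4 + (5.902 − 1)/21.28 = 1.908
NF = 10 log₁₀(1.908) = 2.80 dB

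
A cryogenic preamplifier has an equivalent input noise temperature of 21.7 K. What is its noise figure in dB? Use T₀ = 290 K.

F = 1 + T_e/T₀ = 1 + 21.7/290 = 1.07483
NF = 10 log₁₀(1.07483) = 0.313 dB

0.313 dB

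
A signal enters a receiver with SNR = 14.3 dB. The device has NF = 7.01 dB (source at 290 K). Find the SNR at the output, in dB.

7.29 dB

By definition F = SNR_in/SNR_out, so in dB: SNR_out = SNR_in − NF
SNR_out = 14.3 − 7.01 = 7.29 dB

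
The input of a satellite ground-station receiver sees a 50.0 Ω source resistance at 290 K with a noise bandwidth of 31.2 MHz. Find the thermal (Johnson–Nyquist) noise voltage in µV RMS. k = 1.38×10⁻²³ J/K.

V_n = √(4kTRB)
4kTRB = 4 × 1.38×10⁻²³ × 290 × 5.00×10¹ × 3.12×10⁷ = 2.50×10⁻¹¹ V²
V_n = √(2.50×10⁻¹¹) = 5.00×10⁻⁶ V = 5.00 µV

5.00 µV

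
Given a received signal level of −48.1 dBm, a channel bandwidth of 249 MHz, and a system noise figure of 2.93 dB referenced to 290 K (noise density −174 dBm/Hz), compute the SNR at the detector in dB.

39.0 dB

Noise floor: N = −174 + 10 log₁₀(B) + NF
10 log₁₀(2.49×10⁸) = 83.96 dB
N = −174 + 83.96 + 2.93 = −87.11 dBm
SNR = P_sig − N = −48.1 − (−87.11) = 39.01 dB → 39.0 dB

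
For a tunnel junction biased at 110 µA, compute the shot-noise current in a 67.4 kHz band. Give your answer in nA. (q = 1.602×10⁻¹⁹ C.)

I_n = √(2qI·B)
2qI·B = 2 × 1.602×10⁻¹⁹ × 1.10×10⁻⁴ × 6.74×10⁴ = 2.38×10⁻¹⁸ A²
I_n = √(2.38×10⁻¹⁸) = 1.54×10⁻⁹ A = 1.54 nA

1.54 nA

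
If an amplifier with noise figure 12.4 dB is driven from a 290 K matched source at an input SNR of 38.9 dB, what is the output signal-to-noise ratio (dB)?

By definition F = SNR_in/SNR_out, so in dB: SNR_out = SNR_in − NF
SNR_out = 38.9 − 12.4 = 26.5 dB

26.5 dB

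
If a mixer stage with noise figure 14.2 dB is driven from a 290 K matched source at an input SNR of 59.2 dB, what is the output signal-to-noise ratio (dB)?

By definition F = SNR_in/SNR_out, so in dB: SNR_out = SNR_in − NF
SNR_out = 59.2 − 14.2 = 45.0 dB

45.0 dB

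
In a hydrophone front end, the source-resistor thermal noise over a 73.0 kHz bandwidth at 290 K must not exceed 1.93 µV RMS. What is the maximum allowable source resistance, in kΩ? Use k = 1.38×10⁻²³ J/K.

3.19 kΩ

Johnson–Nyquist: V_n = √(4kTRB) ⇒ R = V_n² / (4kTB)
4kTB = 4 × 1.38×10⁻²³ × 290 × 7.30×10⁴ = 1.17×10⁻¹⁵
R = (1.93×10⁻⁶)² / 1.17×10⁻¹⁵ = 3.19×10³ Ω = 3.19 kΩ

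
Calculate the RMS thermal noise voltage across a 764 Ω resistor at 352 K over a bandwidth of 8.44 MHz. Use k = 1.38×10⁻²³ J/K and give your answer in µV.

11.2 µV

V_n = √(4kTRB)
4kTRB = 4 × 1.38×10⁻²³ × 352 × 7.64×10² × 8.44×10⁶ = 1.25×10⁻¹⁰ V²
V_n = √(1.25×10⁻¹⁰) = 1.12×10⁻⁵ V = 11.2 µV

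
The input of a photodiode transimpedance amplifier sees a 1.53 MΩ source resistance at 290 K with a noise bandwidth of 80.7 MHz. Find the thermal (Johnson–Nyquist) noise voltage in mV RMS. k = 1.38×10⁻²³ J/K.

1.41 mV

V_n = √(4kTRB)
4kTRB = 4 × 1.38×10⁻²³ × 290 × 1.53×10⁶ × 8.07×10⁷ = 1.98×10⁻⁶ V²
V_n = √(1.98×10⁻⁶) = 1.41×10⁻³ V = 1.41 mV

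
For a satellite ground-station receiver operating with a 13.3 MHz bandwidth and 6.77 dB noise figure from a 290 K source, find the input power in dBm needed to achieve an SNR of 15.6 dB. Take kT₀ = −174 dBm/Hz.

−80.4 dBm

Sensitivity = −174 + 10 log₁₀(B) + NF + SNR_min
= −174 + 71.24 + 6.77 + 15.6
= −80.39 dBm → −80.4 dBm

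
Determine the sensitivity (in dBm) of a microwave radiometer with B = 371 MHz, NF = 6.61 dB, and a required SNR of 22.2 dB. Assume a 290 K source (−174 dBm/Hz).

Sensitivity = −174 + 10 log₁₀(B) + NF + SNR_min
= −174 + 85.69 + 6.61 + 22.2
= −59.50 dBm → −59.5 dBm

−59.5 dBm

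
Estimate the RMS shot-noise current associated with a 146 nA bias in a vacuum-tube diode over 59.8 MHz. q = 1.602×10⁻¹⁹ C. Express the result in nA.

1.67 nA

I_n = √(2qI·B)
2qI·B = 2 × 1.602×10⁻¹⁹ × 1.46×10⁻⁷ × 5.98×10⁷ = 2.80×10⁻¹⁸ A²
I_n = √(2.80×10⁻¹⁸) = 1.67×10⁻⁹ A = 1.67 nA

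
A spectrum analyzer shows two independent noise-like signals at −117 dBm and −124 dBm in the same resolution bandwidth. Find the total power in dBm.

Convert to linear, add, convert back:
P₁ = 2.00×10⁻¹⁵ W, P₂ = 3.98×10⁻¹⁶ W
P_tot = 2.39×10⁻¹⁵ W → 10 log₁₀(P_tot / 10⁻³) = −116.2 dBm

−116.2 dBm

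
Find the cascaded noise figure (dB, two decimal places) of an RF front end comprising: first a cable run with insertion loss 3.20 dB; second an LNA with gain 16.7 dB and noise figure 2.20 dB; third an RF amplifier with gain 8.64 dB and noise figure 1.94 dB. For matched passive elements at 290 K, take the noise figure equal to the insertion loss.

Convert to linear (a loss of L dB is a gain of −L dB): F_i = 10^(NF_i/10), G_i = 10^(G_i,dB/10)
  Stage 1: F_1 = 10^(3.20/10) = 2.089, G_1 = 10^(−3.20/10) = 0.4786
  Stage 2: F_2 = 10^(2.20/10) = 1.660, G_2 = 10^(16.7/10) = 46.77
  Stage 3: F_3 = 10^(1.94/10) = 1.563, G_3 = 10^(8.64/10) = 7.311
Friis cascade:
  F = 2.089 + (1.660 − 1)/0.4786 + (1.563 − 1)/22.39 = 3.493
NF = 10 log₁₀(3.493) = 5.43 dB

5.43 dB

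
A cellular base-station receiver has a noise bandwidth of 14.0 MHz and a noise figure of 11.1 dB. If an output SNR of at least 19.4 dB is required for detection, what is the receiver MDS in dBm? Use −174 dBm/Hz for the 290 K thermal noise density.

Sensitivity = −174 + 10 log₁₀(B) + NF + SNR_min
= −174 + 71.46 + 11.1 + 19.4
= −72.04 dBm → −72.0 dBm

−72.0 dBm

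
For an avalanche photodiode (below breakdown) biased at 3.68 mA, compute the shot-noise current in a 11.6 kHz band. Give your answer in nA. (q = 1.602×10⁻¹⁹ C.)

3.70 nA

I_n = √(2qI·B)
2qI·B = 2 × 1.602×10⁻¹⁹ × 3.68×10⁻³ × 1.16×10⁴ = 1.37×10⁻¹⁷ A²
I_n = √(1.37×10⁻¹⁷) = 3.70×10⁻⁹ A = 3.70 nA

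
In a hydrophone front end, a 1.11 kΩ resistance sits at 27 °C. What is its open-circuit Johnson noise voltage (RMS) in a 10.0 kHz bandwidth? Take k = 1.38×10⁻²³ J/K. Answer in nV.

429 nV

T = 27 °C + 273.15 = 300.15 K
V_n = √(4kTRB)
4kTRB = 4 × 1.38×10⁻²³ × 300.15 × 1.11×10³ × 1.00×10⁴ = 1.84×10⁻¹³ V²
V_n = √(1.84×10⁻¹³) = 4.29×10⁻⁷ V = 429 nV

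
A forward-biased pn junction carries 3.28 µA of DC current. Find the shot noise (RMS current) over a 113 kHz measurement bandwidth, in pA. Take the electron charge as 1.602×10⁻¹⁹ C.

I_n = √(2qI·B)
2qI·B = 2 × 1.602×10⁻¹⁹ × 3.28×10⁻⁶ × 1.13×10⁵ = 1.19×10⁻¹⁹ A²
I_n = √(1.19×10⁻¹⁹) = 3.45×10⁻¹⁰ A = 345 pA

345 pA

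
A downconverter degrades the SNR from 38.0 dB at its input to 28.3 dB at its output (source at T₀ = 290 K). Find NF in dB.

NF (dB) = SNR_in(dB) − SNR_out(dB) when the source is at T₀
NF = 38.0 − 28.3 = 9.7 dB

9.7 dB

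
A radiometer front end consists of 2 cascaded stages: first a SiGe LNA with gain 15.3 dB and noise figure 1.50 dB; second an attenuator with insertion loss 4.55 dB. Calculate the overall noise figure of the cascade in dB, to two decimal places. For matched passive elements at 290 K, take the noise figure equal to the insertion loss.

Convert to linear (a loss of L dB is a gain of −L dB): F_i = 10^(NF_i/10), G_i = 10^(G_i,dB/10)
  Stage 1: F_1 = 10^(1.50/10) = 1.413, G_1 = 10^(15.3/10) = 33.88
  Stage 2: F_2 = 10^(4.55/10) = 2.851, G_2 = 10^(−4.55/10) = 0.3508
Friis cascade:
  F = 1.413 + (2.851 − 1)/33.88 = 1.467
NF = 10 log₁₀(1.467) = 1.66 dB

1.66 dB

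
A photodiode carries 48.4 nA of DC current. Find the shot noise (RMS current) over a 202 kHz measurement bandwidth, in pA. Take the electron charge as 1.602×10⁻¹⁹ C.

I_n = √(2qI·B)
2qI·B = 2 × 1.602×10⁻¹⁹ × 4.84×10⁻⁸ × 2.02×10⁵ = 3.13×10⁻²¹ A²
I_n = √(3.13×10⁻²¹) = 5.60×10⁻¹¹ A = 56.0 pA

56.0 pA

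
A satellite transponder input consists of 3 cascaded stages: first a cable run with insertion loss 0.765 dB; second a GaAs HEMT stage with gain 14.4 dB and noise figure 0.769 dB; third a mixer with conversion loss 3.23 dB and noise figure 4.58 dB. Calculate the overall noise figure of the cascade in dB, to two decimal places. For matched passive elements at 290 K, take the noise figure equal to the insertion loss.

1.77 dB

Convert to linear (a loss of L dB is a gain of −L dB): F_i = 10^(NF_i/10), G_i = 10^(G_i,dB/10)
  Stage 1: F_1 = 10^(0.765/10) = 1.193, G_1 = 10^(−0.765/10) = 0.8385
  Stage 2: F_2 = 10^(0.769/10) = 1.194, G_2 = 10^(14.4/10) = 27.54
  Stage 3: F_3 = 10^(4.58/10) = 2.871, G_3 = 10^(−3.23/10) = 0.4753
Friis cascade:
  F = 1.193 + (1.194 − 1)/0.8385 + (2.871 − 1)/23.09 = 1.505
NF = 10 log₁₀(1.505) = 1.77 dB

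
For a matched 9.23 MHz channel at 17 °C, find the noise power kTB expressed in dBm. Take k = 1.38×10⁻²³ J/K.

−104.3 dBm

T = 17 °C + 273.15 = 290.15 K
P_n = kTB = 1.38×10⁻²³ × 290.15 × 9.23×10⁶ = 3.70×10⁻¹⁴ W
In dBm: 10 log₁₀(3.70×10⁻¹⁴ / 10⁻³) = −104.3 dBm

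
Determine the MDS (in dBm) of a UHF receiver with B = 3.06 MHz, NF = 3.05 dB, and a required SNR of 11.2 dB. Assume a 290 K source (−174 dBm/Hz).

−94.9 dBm

Sensitivity = −174 + 10 log₁₀(B) + NF + SNR_min
= −174 + 64.86 + 3.05 + 11.2
= −94.89 dBm → −94.9 dBm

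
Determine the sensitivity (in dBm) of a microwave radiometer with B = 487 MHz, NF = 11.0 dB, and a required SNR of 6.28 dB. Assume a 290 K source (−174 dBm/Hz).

−69.8 dBm

Sensitivity = −174 + 10 log₁₀(B) + NF + SNR_min
= −174 + 86.88 + 11.0 + 6.28
= −69.84 dBm → −69.8 dBm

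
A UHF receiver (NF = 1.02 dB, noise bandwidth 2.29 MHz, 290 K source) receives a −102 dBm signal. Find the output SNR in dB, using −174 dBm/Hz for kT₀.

Noise floor: N = −174 + 10 log₁₀(B) + NF
10 log₁₀(2.29×10⁶) = 63.6 dB
N = −174 + 63.6 + 1.02 = −109.38 dBm
SNR = P_sig − N = −102 − (−109.38) = 7.38 dB → 7.4 dB

7.4 dB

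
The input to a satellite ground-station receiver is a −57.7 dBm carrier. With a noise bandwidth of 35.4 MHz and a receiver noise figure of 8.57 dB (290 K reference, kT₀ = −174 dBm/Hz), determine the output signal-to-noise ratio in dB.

32.2 dB

Noise floor: N = −174 + 10 log₁₀(B) + NF
10 log₁₀(3.54×10⁷) = 75.49 dB
N = −174 + 75.49 + 8.57 = −89.94 dBm
SNR = P_sig − N = −57.7 − (−89.94) = 32.24 dB → 32.2 dB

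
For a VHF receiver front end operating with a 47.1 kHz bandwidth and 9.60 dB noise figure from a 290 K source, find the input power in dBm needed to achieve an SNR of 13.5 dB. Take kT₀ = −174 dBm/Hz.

−104.2 dBm

Sensitivity = −174 + 10 log₁₀(B) + NF + SNR_min
= −174 + 46.73 + 9.60 + 13.5
= −104.17 dBm → −104.2 dBm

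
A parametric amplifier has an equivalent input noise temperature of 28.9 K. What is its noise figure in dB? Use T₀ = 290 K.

F = 1 + T_e/T₀ = 1 + 28.9/290 = 1.09966
NF = 10 log₁₀(1.09966) = 0.413 dB

0.413 dB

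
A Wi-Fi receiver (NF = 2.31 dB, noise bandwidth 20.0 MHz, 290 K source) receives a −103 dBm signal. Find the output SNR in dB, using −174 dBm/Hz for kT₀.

Noise floor: N = −174 + 10 log₁₀(B) + NF
10 log₁₀(2.00×10⁷) = 73.01 dB
N = −174 + 73.01 + 2.31 = −98.68 dBm
SNR = P_sig − N = −103 − (−98.68) = −4.32 dB → −4.3 dB

−4.3 dB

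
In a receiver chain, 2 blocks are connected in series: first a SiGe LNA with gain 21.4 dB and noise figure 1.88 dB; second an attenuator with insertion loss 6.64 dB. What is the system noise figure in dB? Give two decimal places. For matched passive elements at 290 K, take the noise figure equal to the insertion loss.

1.95 dB

Convert to linear (a loss of L dB is a gain of −L dB): F_i = 10^(NF_i/10), G_i = 10^(G_i,dB/10)
  Stage 1: F_1 = 10^(1.88/10) = 1.542, G_1 = 10^(21.4/10) = 138.0
  Stage 2: F_2 = 10^(6.64/10) = 4.613, G_2 = 10^(−6.64/10) = 0.2168
Friis cascade:
  F = 1.542 + (4.613 − 1)/138.0 = 1.568
NF = 10 log₁₀(1.568) = 1.95 dB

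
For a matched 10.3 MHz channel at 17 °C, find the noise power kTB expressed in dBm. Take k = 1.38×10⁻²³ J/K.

−103.8 dBm

T = 17 °C + 273.15 = 290.15 K
P_n = kTB = 1.38×10⁻²³ × 290.15 × 1.03×10⁷ = 4.12×10⁻¹⁴ W
In dBm: 10 log₁₀(4.12×10⁻¹⁴ / 10⁻³) = −103.8 dBm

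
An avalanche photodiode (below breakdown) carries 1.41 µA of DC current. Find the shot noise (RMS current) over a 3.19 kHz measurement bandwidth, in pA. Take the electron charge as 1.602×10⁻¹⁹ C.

38.0 pA

I_n = √(2qI·B)
2qI·B = 2 × 1.602×10⁻¹⁹ × 1.41×10⁻⁶ × 3.19×10³ = 1.44×10⁻²¹ A²
I_n = √(1.44×10⁻²¹) = 3.80×10⁻¹¹ A = 38.0 pA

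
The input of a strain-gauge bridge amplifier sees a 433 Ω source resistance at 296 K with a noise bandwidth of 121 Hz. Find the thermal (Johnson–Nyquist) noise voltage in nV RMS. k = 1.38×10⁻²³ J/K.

29.3 nV

V_n = √(4kTRB)
4kTRB = 4 × 1.38×10⁻²³ × 296 × 4.33×10² × 1.21×10² = 8.56×10⁻¹⁶ V²
V_n = √(8.56×10⁻¹⁶) = 2.93×10⁻⁸ V = 29.3 nV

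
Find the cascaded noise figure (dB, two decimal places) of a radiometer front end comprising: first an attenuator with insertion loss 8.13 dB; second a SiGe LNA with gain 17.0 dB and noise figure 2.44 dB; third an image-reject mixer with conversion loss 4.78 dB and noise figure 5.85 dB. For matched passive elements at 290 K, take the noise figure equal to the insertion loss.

10.71 dB

Convert to linear (a loss of L dB is a gain of −L dB): F_i = 10^(NF_i/10), G_i = 10^(G_i,dB/10)
  Stage 1: F_1 = 10^(8.13/10) = 6.501, G_1 = 10^(−8.13/10) = 0.1538
  Stage 2: F_2 = 10^(2.44/10) = 1.754, G_2 = 10^(17.0/10) = 50.12
  Stage 3: F_3 = 10^(5.85/10) = 3.846, G_3 = 10^(−4.78/10) = 0.3327
Friis cascade:
  F = 6.501 + (1.754 − 1)/0.1538 + (3.846 − 1)/7.709 = 11.77
NF = 10 log₁₀(11.77) = 10.71 dB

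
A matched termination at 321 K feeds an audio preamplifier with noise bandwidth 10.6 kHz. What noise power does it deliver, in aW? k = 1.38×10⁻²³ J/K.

P_n = kTB = 1.38×10⁻²³ × 321 × 1.06×10⁴ = 4.70×10⁻¹⁷ W = 47.0 aW

47.0 aW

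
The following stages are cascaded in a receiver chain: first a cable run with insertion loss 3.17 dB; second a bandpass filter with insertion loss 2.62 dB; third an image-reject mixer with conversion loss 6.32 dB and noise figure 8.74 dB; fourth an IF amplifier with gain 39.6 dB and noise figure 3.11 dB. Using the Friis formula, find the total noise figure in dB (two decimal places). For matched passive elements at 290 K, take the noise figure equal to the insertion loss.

16.57 dB

Convert to linear (a loss of L dB is a gain of −L dB): F_i = 10^(NF_i/10), G_i = 10^(G_i,dB/10)
  Stage 1: F_1 = 10^(3.17/10) = 2.075, G_1 = 10^(−3.17/10) = 0.4819
  Stage 2: F_2 = 10^(2.62/10) = 1.828, G_2 = 10^(−2.62/10) = 0.5470
  Stage 3: F_3 = 10^(8.74/10) = 7.482, G_3 = 10^(−6.32/10) = 0.2333
  Stage 4: F_4 = 10^(3.11/10) = 2.046, G_4 = 10^(39.6/10) = 9120
Friis cascade:
  F = 2.075 + (1.828 − 1)/0.4819 + (7.482 − 1)/0.2636 + (2.046 − 1)/0.06152 = 45.39
NF = 10 log₁₀(45.39) = 16.57 dB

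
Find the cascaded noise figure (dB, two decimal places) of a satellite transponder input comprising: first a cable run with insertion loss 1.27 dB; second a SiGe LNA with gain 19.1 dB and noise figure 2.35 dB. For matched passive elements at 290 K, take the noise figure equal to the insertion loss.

Convert to linear (a loss of L dB is a gain of −L dB): F_i = 10^(NF_i/10), G_i = 10^(G_i,dB/10)
  Stage 1: F_1 = 10^(1.27/10) = 1.340, G_1 = 10^(−1.27/10) = 0.7464
  Stage 2: F_2 = 10^(2.35/10) = 1.718, G_2 = 10^(19.1/10) = 81.28
Friis cascade:
  F = 1.340 + (1.718 − 1)/0.7464 = 2.301
NF = 10 log₁₀(2.301) = 3.62 dB

3.62 dB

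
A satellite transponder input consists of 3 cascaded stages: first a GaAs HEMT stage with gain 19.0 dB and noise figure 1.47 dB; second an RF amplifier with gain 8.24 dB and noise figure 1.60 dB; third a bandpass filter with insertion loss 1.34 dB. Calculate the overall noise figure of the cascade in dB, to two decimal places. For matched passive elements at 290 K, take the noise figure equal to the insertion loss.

1.49 dB

Convert to linear (a loss of L dB is a gain of −L dB): F_i = 10^(NF_i/10), G_i = 10^(G_i,dB/10)
  Stage 1: F_1 = 10^(1.47/10) = 1.403, G_1 = 10^(19.0/10) = 79.43
  Stage 2: F_2 = 10^(1.60/10) = 1.445, G_2 = 10^(8.24/10) = 6.668
  Stage 3: F_3 = 10^(1.34/10) = 1.361, G_3 = 10^(−1.34/10) = 0.7345
Friis cascade:
  F = 1.403 + (1.445 − 1)/79.43 + (1.361 − 1)/529.7 = 1.409
NF = 10 log₁₀(1.409) = 1.49 dB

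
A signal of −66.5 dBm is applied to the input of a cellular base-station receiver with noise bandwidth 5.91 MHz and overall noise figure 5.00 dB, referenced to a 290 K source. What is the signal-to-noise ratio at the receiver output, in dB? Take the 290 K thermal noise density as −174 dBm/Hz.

34.8 dB

Noise floor: N = −174 + 10 log₁₀(B) + NF
10 log₁₀(5.91×10⁶) = 67.72 dB
N = −174 + 67.72 + 5.00 = −101.28 dBm
SNR = P_sig − N = −66.5 − (−101.28) = 34.78 dB → 34.8 dB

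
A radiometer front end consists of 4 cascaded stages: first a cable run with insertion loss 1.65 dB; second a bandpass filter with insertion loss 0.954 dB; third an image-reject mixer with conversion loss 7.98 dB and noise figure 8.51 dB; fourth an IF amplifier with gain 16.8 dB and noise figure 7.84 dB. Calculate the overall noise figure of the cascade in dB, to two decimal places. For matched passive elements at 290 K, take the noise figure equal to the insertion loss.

Convert to linear (a loss of L dB is a gain of −L dB): F_i = 10^(NF_i/10), G_i = 10^(G_i,dB/10)
  Stage 1: F_1 = 10^(1.65/10) = 1.462, G_1 = 10^(−1.65/10) = 0.6839
  Stage 2: F_2 = 10^(0.954/10) = 1.246, G_2 = 10^(−0.954/10) = 0.8028
  Stage 3: F_3 = 10^(8.51/10) = 7.096, G_3 = 10^(−7.98/10) = 0.1592
  Stage 4: F_4 = 10^(7.84/10) = 6.081, G_4 = 10^(16.8/10) = 47.86
Friis cascade:
  F = 1.462 + (1.246 − 1)/0.6839 + (7.096 − 1)/0.5490 + (6.081 − 1)/0.08742 = 71.05
NF = 10 log₁₀(71.05) = 18.52 dB

18.52 dB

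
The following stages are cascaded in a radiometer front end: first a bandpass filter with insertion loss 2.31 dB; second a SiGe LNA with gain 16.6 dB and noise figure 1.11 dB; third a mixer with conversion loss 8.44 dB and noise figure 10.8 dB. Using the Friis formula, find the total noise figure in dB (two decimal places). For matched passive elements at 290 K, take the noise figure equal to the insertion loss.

Convert to linear (a loss of L dB is a gain of −L dB): F_i = 10^(NF_i/10), G_i = 10^(G_i,dB/10)
  Stage 1: F_1 = 10^(2.31/10) = 1.702, G_1 = 10^(−2.31/10) = 0.5875
  Stage 2: F_2 = 10^(1.11/10) = 1.291, G_2 = 10^(16.6/10) = 45.71
  Stage 3: F_3 = 10^(10.8/10) = 12.02, G_3 = 10^(−8.44/10) = 0.1432
Friis cascade:
  F = 1.702 + (1.291 − 1)/0.5875 + (12.02 − 1)/26.85 = 2.608
NF = 10 log₁₀(2.608) = 4.16 dB

4.16 dB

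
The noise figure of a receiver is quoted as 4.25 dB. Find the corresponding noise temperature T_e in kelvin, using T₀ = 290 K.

F = 10^(4.25/10) = 2.66073
T_e = (F − 1)·T₀ = (2.66073 − 1) × 290 = 482 K

482 K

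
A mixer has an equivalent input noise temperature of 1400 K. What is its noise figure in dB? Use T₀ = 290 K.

7.65 dB

F = 1 + T_e/T₀ = 1 + 1400/290 = 5.82759
NF = 10 log₁₀(5.82759) = 7.65 dB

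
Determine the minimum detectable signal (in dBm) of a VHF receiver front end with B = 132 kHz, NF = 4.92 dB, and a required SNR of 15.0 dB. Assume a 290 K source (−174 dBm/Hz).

−102.9 dBm

Sensitivity = −174 + 10 log₁₀(B) + NF + SNR_min
= −174 + 51.21 + 4.92 + 15.0
= −102.87 dBm → −102.9 dBm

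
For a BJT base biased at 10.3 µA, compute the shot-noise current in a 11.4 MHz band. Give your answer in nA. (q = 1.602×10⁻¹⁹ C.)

6.13 nA

I_n = √(2qI·B)
2qI·B = 2 × 1.602×10⁻¹⁹ × 1.03×10⁻⁵ × 1.14×10⁷ = 3.76×10⁻¹⁷ A²
I_n = √(3.76×10⁻¹⁷) = 6.13×10⁻⁹ A = 6.13 nA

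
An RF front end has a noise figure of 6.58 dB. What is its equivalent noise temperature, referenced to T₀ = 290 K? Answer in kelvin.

F = 10^(6.58/10) = 4.54988
T_e = (F − 1)·T₀ = (4.54988 − 1) × 290 = 1029 K

1029 K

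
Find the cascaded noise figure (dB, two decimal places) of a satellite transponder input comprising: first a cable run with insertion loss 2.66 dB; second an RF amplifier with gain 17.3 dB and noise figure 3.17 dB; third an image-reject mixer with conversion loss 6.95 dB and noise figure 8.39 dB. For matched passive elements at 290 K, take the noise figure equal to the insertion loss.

6.05 dB

Convert to linear (a loss of L dB is a gain of −L dB): F_i = 10^(NF_i/10), G_i = 10^(G_i,dB/10)
  Stage 1: F_1 = 10^(2.66/10) = 1.845, G_1 = 10^(−2.66/10) = 0.5420
  Stage 2: F_2 = 10^(3.17/10) = 2.075, G_2 = 10^(17.3/10) = 53.70
  Stage 3: F_3 = 10^(8.39/10) = 6.902, G_3 = 10^(−6.95/10) = 0.2018
Friis cascade:
  F = 1.845 + (2.075 − 1)/0.5420 + (6.902 − 1)/29.11 = 4.031
NF = 10 log₁₀(4.031) = 6.05 dB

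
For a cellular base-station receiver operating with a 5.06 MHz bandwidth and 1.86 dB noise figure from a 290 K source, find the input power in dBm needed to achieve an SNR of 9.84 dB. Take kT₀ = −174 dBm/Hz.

Sensitivity = −174 + 10 log₁₀(B) + NF + SNR_min
= −174 + 67.04 + 1.86 + 9.84
= −95.26 dBm → −95.3 dBm

−95.3 dBm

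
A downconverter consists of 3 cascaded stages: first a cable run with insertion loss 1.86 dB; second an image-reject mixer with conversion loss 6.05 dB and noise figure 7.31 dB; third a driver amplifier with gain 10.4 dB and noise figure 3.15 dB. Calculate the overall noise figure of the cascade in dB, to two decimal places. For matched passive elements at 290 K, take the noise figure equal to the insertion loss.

11.72 dB

Convert to linear (a loss of L dB is a gain of −L dB): F_i = 10^(NF_i/10), G_i = 10^(G_i,dB/10)
  Stage 1: F_1 = 10^(1.86/10) = 1.535, G_1 = 10^(−1.86/10) = 0.6516
  Stage 2: F_2 = 10^(7.31/10) = 5.383, G_2 = 10^(−6.05/10) = 0.2483
  Stage 3: F_3 = 10^(3.15/10) = 2.065, G_3 = 10^(10.4/10) = 10.96
Friis cascade:
  F = 1.535 + (5.383 − 1)/0.6516 + (2.065 − 1)/0.1618 = 14.84
NF = 10 log₁₀(14.84) = 11.72 dB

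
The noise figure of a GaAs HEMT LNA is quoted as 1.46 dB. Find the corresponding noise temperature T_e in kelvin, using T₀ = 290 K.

116 K

F = 10^(1.46/10) = 1.39959
T_e = (F − 1)·T₀ = (1.39959 − 1) × 290 = 116 K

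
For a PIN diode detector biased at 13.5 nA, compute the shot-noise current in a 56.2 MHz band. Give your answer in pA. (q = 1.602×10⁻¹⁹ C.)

I_n = √(2qI·B)
2qI·B = 2 × 1.602×10⁻¹⁹ × 1.35×10⁻⁸ × 5.62×10⁷ = 2.43×10⁻¹⁹ A²
I_n = √(2.43×10⁻¹⁹) = 4.93×10⁻¹⁰ A = 493 pA

493 pA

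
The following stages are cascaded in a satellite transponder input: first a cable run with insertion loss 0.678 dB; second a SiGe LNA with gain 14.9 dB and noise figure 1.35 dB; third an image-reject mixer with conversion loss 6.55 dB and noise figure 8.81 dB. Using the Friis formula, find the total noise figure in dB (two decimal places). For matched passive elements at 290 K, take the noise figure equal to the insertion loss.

Convert to linear (a loss of L dB is a gain of −L dB): F_i = 10^(NF_i/10), G_i = 10^(G_i,dB/10)
  Stage 1: F_1 = 10^(0.678/10) = 1.169, G_1 = 10^(−0.678/10) = 0.8555
  Stage 2: F_2 = 10^(1.35/10) = 1.365, G_2 = 10^(14.9/10) = 30.90
  Stage 3: F_3 = 10^(8.81/10) = 7.603, G_3 = 10^(−6.55/10) = 0.2213
Friis cascade:
  F = 1.169 + (1.365 − 1)/0.8555 + (7.603 − 1)/26.44 = 1.845
NF = 10 log₁₀(1.845) = 2.66 dB

2.66 dB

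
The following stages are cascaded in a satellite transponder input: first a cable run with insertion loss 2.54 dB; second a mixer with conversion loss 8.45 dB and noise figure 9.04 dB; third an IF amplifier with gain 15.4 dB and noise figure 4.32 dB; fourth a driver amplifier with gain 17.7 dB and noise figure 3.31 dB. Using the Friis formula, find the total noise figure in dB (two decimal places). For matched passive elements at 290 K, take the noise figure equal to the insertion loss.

Convert to linear (a loss of L dB is a gain of −L dB): F_i = 10^(NF_i/10), G_i = 10^(G_i,dB/10)
  Stage 1: F_1 = 10^(2.54/10) = 1.795, G_1 = 10^(−2.54/10) = 0.5572
  Stage 2: F_2 = 10^(9.04/10) = 8.017, G_2 = 10^(−8.45/10) = 0.1429
  Stage 3: F_3 = 10^(4.32/10) = 2.704, G_3 = 10^(15.4/10) = 34.67
  Stage 4: F_4 = 10^(3.31/10) = 2.143, G_4 = 10^(17.7/10) = 58.88
Friis cascade:
  F = 1.795 + (8.017 − 1)/0.5572 + (2.704 − 1)/0.07962 + (2.143 − 1)/2.761 = 36.20
NF = 10 log₁₀(36.20) = 15.59 dB

15.59 dB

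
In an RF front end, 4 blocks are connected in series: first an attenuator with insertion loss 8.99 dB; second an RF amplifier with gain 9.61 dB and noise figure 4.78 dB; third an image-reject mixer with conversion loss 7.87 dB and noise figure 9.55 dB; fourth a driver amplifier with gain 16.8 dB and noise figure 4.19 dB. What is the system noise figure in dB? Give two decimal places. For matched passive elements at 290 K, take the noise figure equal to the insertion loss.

Convert to linear (a loss of L dB is a gain of −L dB): F_i = 10^(NF_i/10), G_i = 10^(G_i,dB/10)
  Stage 1: F_1 = 10^(8.99/10) = 7.925, G_1 = 10^(−8.99/10) = 0.1262
  Stage 2: F_2 = 10^(4.78/10) = 3.006, G_2 = 10^(9.61/10) = 9.141
  Stage 3: F_3 = 10^(9.55/10) = 9.016, G_3 = 10^(−7.87/10) = 0.1633
  Stage 4: F_4 = 10^(4.19/10) = 2.624, G_4 = 10^(16.8/10) = 47.86
Friis cascade:
  F = 7.925 + (3.006 − 1)/0.1262 + (9.016 − 1)/1.153 + (2.624 − 1)/0.1884 = 39.40
NF = 10 log₁₀(39.40) = 15.95 dB

15.95 dB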